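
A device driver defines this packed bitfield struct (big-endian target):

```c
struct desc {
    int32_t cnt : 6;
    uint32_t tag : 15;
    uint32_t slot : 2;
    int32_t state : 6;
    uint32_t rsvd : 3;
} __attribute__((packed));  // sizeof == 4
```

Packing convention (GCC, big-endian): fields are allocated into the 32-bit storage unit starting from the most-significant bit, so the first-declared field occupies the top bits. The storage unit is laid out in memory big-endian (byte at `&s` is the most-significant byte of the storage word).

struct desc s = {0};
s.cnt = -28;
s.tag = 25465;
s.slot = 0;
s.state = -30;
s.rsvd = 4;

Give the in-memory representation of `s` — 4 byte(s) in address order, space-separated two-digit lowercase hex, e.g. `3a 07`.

cnt (6b) val=-28 bits=0x24 at bit 26: 0x90000000
tag (15b) val=25465 bits=0x6379 at bit 11: 0x931bc800
slot (2b) val=0 bits=0x0 at bit 9: 0x931bc800
state (6b) val=-30 bits=0x22 at bit 3: 0x931bc910
rsvd (3b) val=4 bits=0x4 at bit 0: 0x931bc914
word = 0x931bc914 → big-endian bytes:
  [0]=0x93  [1]=0x1b  [2]=0xc9  [3]=0x14

93 1b c9 14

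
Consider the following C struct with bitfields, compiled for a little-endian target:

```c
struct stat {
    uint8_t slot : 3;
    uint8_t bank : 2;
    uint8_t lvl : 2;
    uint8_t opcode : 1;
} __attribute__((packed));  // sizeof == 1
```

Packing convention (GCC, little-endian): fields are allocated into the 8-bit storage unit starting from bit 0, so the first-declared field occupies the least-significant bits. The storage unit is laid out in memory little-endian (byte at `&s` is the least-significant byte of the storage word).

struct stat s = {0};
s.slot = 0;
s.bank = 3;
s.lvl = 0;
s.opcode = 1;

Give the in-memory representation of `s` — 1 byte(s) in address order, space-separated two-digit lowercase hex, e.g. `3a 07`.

slot (3b) val=0 bits=0x0 at bit 0: 0x00
bank (2b) val=3 bits=0x3 at bit 3: 0x18
lvl (2b) val=0 bits=0x0 at bit 5: 0x18
opcode (1b) val=1 bits=0x1 at bit 7: 0x98
word = 0x98 → little-endian bytes:
  [0]=0x98

98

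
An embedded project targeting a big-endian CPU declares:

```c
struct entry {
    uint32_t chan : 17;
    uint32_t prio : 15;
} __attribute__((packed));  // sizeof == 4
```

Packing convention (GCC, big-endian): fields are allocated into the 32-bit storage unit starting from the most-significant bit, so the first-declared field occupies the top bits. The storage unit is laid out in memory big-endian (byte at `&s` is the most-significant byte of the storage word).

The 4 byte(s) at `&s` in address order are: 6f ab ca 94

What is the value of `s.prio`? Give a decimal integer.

19092

[0]=0x6f [1]=0xab [2]=0xca [3]=0x94 (big-endian) → word 0x6fabca94
chan [15+:17] = (word>>15) & 0x1ffff = 57175
prio [0+:15] = (word>>0) & 0x7fff = 19092  ←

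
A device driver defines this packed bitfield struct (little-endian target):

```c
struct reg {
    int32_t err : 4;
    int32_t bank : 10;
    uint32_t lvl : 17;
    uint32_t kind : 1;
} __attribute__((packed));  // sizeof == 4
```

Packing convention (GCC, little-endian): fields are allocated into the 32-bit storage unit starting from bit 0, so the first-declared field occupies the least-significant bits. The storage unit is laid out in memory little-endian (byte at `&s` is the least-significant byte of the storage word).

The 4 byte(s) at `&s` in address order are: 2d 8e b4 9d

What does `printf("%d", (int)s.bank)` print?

[0]=0x2d [1]=0x8e [2]=0xb4 [3]=0x9d (little-endian) → word 0x9db48e2d
err:4 @ bit 0 → (0x9db48e2d>>0)&0xf = 0xd
bank:10 @ bit 4 → (0x9db48e2d>>4)&0x3ff = 0xe2  ←
lvl:17 @ bit 14 → (0x9db48e2d>>14)&0x1ffff = 0x76d2
kind:1 @ bit 31 → (0x9db48e2d>>31)&0x1 = 0x1
bank signed 10b, MSB=0: value = 226

226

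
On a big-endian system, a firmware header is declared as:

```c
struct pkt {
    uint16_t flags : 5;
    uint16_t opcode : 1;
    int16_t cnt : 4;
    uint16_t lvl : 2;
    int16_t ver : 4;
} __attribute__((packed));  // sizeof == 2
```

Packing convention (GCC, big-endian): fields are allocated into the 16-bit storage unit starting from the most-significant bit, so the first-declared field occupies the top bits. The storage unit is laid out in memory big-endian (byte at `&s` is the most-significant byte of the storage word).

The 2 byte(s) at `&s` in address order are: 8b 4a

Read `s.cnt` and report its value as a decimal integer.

[0]=0x8b [1]=0x4a (big-endian) → word 0x8b4a
flags [11+:5] = (word>>11) & 0x1f = 17
opcode [10+:1] = (word>>10) & 0x1 = 0
cnt [6+:4] = (word>>6) & 0xf = 13  ←
lvl [4+:2] = (word>>4) & 0x3 = 0
ver [0+:4] = (word>>0) & 0xf = 10
cnt signed 4b, MSB=1: 13 - 16 = -3

-3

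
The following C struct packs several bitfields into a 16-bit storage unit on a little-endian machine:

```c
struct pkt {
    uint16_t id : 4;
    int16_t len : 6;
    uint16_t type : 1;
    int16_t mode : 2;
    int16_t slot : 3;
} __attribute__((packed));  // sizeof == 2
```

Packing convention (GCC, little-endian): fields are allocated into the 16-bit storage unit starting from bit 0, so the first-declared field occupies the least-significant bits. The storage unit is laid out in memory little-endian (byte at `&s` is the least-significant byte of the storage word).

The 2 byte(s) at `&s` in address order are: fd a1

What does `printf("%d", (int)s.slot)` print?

-3

[0]=0xfd [1]=0xa1 (little-endian) → word 0xa1fd
id:4 @ bit 0 → (0xa1fd>>0)&0xf = 0xd
len:6 @ bit 4 → (0xa1fd>>4)&0x3f = 0x1f
type:1 @ bit 10 → (0xa1fd>>10)&0x1 = 0x0
mode:2 @ bit 11 → (0xa1fd>>11)&0x3 = 0x0
slot:3 @ bit 13 → (0xa1fd>>13)&0x7 = 0x5  ←
slot signed 3b, MSB=1: 5 - 8 = -3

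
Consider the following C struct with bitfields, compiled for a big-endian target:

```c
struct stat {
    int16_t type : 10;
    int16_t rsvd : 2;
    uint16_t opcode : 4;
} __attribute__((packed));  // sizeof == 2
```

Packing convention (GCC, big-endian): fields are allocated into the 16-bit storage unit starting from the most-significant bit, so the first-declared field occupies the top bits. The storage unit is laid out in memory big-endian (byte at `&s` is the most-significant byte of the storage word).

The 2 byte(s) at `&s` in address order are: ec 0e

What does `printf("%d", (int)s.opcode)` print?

[0]=0xec [1]=0x0e (big-endian) → word 0xec0e
type [6+:10] = (word>>6) & 0x3ff = 944
rsvd [4+:2] = (word>>4) & 0x3 = 0
opcode [0+:4] = (word>>0) & 0xf = 14  ←

14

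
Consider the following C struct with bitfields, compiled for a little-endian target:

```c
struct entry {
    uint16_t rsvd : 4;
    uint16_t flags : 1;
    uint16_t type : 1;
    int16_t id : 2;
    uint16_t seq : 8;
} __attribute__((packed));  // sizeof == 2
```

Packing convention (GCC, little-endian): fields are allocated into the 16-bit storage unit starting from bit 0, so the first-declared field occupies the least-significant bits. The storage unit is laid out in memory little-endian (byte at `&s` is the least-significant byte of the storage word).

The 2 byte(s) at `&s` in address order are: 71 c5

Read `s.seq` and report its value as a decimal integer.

[0]=0x71 [1]=0xc5 (little-endian) → word 0xc571
rsvd:4 @ bit 0 → (0xc571>>0)&0xf = 0x1
flags:1 @ bit 4 → (0xc571>>4)&0x1 = 0x1
type:1 @ bit 5 → (0xc571>>5)&0x1 = 0x1
id:2 @ bit 6 → (0xc571>>6)&0x3 = 0x1
seq:8 @ bit 8 → (0xc571>>8)&0xff = 0xc5  ←

197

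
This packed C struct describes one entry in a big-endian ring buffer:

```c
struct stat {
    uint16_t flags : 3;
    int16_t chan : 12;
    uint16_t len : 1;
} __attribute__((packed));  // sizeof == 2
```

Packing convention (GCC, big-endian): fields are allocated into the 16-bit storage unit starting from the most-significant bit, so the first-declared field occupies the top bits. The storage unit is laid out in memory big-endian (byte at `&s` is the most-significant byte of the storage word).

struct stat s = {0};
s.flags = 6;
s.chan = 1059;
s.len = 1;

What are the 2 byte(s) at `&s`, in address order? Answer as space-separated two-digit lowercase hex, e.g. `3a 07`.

[13+:3] flags=6 & 0x7 = 0x6; word=0xc000
[1+:12] chan=1059 & 0xfff = 0x423; word=0xc846
[0+:1] len=1 & 0x1 = 0x1; word=0xc847
word = 0xc847 → big-endian bytes:
  [0]=0xc8  [1]=0x47

c8 47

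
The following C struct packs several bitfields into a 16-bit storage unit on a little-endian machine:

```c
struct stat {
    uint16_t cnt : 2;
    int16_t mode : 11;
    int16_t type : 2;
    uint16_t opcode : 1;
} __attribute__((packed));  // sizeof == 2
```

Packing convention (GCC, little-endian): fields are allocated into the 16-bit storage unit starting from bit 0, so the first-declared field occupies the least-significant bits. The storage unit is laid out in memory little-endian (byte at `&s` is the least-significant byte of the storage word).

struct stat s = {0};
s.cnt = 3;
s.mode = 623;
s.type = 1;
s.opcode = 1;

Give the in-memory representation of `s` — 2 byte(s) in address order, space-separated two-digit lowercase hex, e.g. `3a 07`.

bf a9

cnt:2 = 3 → 0x3 << 0 → word 0x0003
mode:11 = 623 → 0x26f << 2 → word 0x09bf
type:2 = 1 → 0x1 << 13 → word 0x29bf
opcode:1 = 1 → 0x1 << 15 → word 0xa9bf
word = 0xa9bf → little-endian bytes:
  [0]=0xbf  [1]=0xa9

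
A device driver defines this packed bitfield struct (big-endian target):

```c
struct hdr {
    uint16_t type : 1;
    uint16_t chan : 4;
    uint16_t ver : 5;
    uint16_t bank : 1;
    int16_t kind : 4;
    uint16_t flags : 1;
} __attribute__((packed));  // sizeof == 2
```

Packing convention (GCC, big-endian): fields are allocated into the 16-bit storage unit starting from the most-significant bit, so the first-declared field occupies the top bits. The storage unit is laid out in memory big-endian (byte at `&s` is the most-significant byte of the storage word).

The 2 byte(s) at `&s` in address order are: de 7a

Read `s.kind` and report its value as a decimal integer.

-3

[0]=0xde [1]=0x7a (big-endian) → word 0xde7a
type:1 @ bit 15 → (0xde7a>>15)&0x1 = 0x1
chan:4 @ bit 11 → (0xde7a>>11)&0xf = 0xb
ver:5 @ bit 6 → (0xde7a>>6)&0x1f = 0x19
bank:1 @ bit 5 → (0xde7a>>5)&0x1 = 0x1
kind:4 @ bit 1 → (0xde7a>>1)&0xf = 0xd  ←
flags:1 @ bit 0 → (0xde7a>>0)&0x1 = 0x0
kind signed 4b, MSB=1: 13 - 16 = -3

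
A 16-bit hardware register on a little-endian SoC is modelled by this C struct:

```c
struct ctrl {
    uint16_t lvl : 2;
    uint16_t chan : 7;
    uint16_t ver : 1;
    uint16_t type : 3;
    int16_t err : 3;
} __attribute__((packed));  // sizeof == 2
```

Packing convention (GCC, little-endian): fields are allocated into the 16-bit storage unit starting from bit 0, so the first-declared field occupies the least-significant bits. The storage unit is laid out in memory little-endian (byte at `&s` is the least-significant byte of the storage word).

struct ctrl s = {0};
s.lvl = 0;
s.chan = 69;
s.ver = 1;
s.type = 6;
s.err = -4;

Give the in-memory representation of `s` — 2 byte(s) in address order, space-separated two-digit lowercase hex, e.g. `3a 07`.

[0+:2] lvl=0 & 0x3 = 0x0; word=0x0000
[2+:7] chan=69 & 0x7f = 0x45; word=0x0114
[9+:1] ver=1 & 0x1 = 0x1; word=0x0314
[10+:3] type=6 & 0x7 = 0x6; word=0x1b14
[13+:3] err=-4 & 0x7 = 0x4; word=0x9b14
word = 0x9b14 → little-endian bytes:
  [0]=0x14  [1]=0x9b

14 9b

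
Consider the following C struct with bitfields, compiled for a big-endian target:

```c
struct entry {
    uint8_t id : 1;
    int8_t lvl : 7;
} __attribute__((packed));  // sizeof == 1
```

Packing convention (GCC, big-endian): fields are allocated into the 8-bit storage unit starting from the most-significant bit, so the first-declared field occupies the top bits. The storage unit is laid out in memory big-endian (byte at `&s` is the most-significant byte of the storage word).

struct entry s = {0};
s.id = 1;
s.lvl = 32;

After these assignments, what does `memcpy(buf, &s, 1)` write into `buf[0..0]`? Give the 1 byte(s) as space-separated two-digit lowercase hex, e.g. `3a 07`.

id (1b) val=1 bits=0x1 at bit 7: 0x80
lvl (7b) val=32 bits=0x20 at bit 0: 0xa0
word = 0xa0 → big-endian bytes:
  [0]=0xa0

a0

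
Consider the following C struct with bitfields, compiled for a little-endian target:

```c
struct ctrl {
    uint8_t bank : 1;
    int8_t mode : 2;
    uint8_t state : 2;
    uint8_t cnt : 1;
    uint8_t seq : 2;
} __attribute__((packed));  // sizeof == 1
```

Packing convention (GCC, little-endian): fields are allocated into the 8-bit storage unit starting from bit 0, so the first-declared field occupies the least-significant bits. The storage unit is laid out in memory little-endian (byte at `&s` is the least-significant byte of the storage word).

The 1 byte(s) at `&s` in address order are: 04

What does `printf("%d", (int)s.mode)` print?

[0]=0x04 (little-endian) → word 0x04
bank:1 @ bit 0 → (0x04>>0)&0x1 = 0x0
mode:2 @ bit 1 → (0x04>>1)&0x3 = 0x2  ←
state:2 @ bit 3 → (0x04>>3)&0x3 = 0x0
cnt:1 @ bit 5 → (0x04>>5)&0x1 = 0x0
seq:2 @ bit 6 → (0x04>>6)&0x3 = 0x0
mode signed 2b, MSB=1: 2 - 4 = -2

-2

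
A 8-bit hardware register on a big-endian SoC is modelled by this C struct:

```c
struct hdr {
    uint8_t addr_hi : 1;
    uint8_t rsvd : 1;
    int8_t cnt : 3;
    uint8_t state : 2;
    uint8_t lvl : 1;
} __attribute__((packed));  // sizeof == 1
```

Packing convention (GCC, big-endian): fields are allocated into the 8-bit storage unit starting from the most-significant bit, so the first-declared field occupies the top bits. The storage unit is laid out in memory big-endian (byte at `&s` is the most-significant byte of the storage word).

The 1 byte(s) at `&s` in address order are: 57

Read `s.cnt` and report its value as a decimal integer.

[0]=0x57 (big-endian) → word 0x57
addr_hi:1 @ bit 7 → (0x57>>7)&0x1 = 0x0
rsvd:1 @ bit 6 → (0x57>>6)&0x1 = 0x1
cnt:3 @ bit 3 → (0x57>>3)&0x7 = 0x2  ←
state:2 @ bit 1 → (0x57>>1)&0x3 = 0x3
lvl:1 @ bit 0 → (0x57>>0)&0x1 = 0x1
cnt signed 3b, MSB=0: value = 2

2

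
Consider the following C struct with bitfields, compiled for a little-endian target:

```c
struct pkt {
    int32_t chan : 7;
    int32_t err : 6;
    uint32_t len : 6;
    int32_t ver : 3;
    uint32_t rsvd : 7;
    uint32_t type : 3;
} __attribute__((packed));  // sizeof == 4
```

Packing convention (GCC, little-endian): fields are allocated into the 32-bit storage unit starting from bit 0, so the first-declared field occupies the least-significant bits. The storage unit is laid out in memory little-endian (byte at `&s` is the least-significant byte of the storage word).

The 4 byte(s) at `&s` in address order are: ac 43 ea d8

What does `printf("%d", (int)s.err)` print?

[0]=0xac [1]=0x43 [2]=0xea [3]=0xd8 (little-endian) → word 0xd8ea43ac
chan [0+:7] = (word>>0) & 0x7f = 44
err [7+:6] = (word>>7) & 0x3f = 7  ←
len [13+:6] = (word>>13) & 0x3f = 18
ver [19+:3] = (word>>19) & 0x7 = 5
rsvd [22+:7] = (word>>22) & 0x7f = 99
type [29+:3] = (word>>29) & 0x7 = 6
err signed 6b, MSB=0: value = 7

7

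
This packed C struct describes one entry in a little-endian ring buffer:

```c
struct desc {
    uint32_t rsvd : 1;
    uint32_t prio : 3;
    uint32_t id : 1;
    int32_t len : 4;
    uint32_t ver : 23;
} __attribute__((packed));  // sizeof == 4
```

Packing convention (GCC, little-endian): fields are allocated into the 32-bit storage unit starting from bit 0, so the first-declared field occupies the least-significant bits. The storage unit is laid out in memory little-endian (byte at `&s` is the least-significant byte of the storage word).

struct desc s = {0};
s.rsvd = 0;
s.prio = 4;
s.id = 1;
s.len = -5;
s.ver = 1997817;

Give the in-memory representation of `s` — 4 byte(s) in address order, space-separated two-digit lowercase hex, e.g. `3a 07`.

78 f3 f7 3c

[0+:1] rsvd=0 & 0x1 = 0x0; word=0x00000000
[1+:3] prio=4 & 0x7 = 0x4; word=0x00000008
[4+:1] id=1 & 0x1 = 0x1; word=0x00000018
[5+:4] len=-5 & 0xf = 0xb; word=0x00000178
[9+:23] ver=1997817 & 0x7fffff = 0x1e7bf9; word=0x3cf7f378
word = 0x3cf7f378 → little-endian bytes:
  [0]=0x78  [1]=0xf3  [2]=0xf7  [3]=0x3c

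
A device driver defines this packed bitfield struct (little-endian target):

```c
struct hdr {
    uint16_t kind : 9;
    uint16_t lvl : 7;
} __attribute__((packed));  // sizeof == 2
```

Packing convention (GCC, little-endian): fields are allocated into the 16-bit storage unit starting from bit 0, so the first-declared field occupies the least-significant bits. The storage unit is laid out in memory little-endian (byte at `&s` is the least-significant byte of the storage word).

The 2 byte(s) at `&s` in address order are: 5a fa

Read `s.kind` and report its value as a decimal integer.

[0]=0x5a [1]=0xfa (little-endian) → word 0xfa5a
kind:9 @ bit 0 → (0xfa5a>>0)&0x1ff = 0x5a  ←
lvl:7 @ bit 9 → (0xfa5a>>9)&0x7f = 0x7d

90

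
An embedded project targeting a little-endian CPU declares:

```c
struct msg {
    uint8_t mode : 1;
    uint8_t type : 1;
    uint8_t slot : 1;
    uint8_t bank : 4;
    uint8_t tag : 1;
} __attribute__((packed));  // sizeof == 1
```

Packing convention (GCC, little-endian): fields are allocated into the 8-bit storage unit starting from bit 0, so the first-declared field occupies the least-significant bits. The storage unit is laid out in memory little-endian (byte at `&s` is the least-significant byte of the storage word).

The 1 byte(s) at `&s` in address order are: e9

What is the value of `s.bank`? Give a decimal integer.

[0]=0xe9 (little-endian) → word 0xe9
mode:1 @ bit 0 → (0xe9>>0)&0x1 = 0x1
type:1 @ bit 1 → (0xe9>>1)&0x1 = 0x0
slot:1 @ bit 2 → (0xe9>>2)&0x1 = 0x0
bank:4 @ bit 3 → (0xe9>>3)&0xf = 0xd  ←
tag:1 @ bit 7 → (0xe9>>7)&0x1 = 0x1

13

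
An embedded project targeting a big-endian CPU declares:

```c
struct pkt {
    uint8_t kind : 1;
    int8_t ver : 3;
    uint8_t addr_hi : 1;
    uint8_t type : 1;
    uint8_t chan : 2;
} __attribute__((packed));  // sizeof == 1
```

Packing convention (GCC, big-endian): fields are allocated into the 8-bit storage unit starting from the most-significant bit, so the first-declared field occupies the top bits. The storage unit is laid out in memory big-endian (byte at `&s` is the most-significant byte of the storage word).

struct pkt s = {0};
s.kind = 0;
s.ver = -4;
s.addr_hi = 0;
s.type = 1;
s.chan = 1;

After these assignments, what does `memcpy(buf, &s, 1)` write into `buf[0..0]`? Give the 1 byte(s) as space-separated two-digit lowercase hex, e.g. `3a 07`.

45

kind:1 = 0 → 0x0 << 7 → word 0x00
ver:3 = -4 → 0x4 << 4 → word 0x40
addr_hi:1 = 0 → 0x0 << 3 → word 0x40
type:1 = 1 → 0x1 << 2 → word 0x44
chan:2 = 1 → 0x1 << 0 → word 0x45
word = 0x45 → big-endian bytes:
  [0]=0x45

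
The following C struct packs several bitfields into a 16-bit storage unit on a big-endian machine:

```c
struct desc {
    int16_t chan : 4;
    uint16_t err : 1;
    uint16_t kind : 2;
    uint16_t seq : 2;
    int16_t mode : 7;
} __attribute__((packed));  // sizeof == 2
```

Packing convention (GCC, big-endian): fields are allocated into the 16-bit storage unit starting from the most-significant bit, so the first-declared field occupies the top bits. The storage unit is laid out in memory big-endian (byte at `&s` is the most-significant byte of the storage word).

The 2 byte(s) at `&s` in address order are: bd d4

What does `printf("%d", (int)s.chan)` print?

[0]=0xbd [1]=0xd4 (big-endian) → word 0xbdd4
chan:4 @ bit 12 → (0xbdd4>>12)&0xf = 0xb  ←
err:1 @ bit 11 → (0xbdd4>>11)&0x1 = 0x1
kind:2 @ bit 9 → (0xbdd4>>9)&0x3 = 0x2
seq:2 @ bit 7 → (0xbdd4>>7)&0x3 = 0x3
mode:7 @ bit 0 → (0xbdd4>>0)&0x7f = 0x54
chan signed 4b, MSB=1: 11 - 16 = -5

-5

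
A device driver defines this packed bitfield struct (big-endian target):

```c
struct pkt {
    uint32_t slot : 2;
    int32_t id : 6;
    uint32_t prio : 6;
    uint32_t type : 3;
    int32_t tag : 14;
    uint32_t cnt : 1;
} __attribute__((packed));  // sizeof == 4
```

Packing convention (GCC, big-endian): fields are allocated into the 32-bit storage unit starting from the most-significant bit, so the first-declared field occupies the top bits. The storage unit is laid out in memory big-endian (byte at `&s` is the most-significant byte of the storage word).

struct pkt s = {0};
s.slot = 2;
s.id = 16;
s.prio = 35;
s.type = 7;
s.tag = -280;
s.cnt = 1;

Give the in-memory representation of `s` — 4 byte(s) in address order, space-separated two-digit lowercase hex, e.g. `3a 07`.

90 8f fd d1

[30+:2] slot=2 & 0x3 = 0x2; word=0x80000000
[24+:6] id=16 & 0x3f = 0x10; word=0x90000000
[18+:6] prio=35 & 0x3f = 0x23; word=0x908c0000
[15+:3] type=7 & 0x7 = 0x7; word=0x908f8000
[1+:14] tag=-280 & 0x3fff = 0x3ee8; word=0x908ffdd0
[0+:1] cnt=1 & 0x1 = 0x1; word=0x908ffdd1
word = 0x908ffdd1 → big-endian bytes:
  [0]=0x90  [1]=0x8f  [2]=0xfd  [3]=0xd1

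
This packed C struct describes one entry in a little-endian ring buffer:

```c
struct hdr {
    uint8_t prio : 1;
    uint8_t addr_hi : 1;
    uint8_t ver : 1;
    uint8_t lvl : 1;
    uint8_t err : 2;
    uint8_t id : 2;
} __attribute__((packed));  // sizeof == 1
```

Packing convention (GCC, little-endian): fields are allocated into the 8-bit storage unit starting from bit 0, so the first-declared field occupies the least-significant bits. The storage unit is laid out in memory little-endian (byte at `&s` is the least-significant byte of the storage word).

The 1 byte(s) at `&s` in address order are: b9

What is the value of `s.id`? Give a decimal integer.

[0]=0xb9 (little-endian) → word 0xb9
prio [0+:1] = (word>>0) & 0x1 = 1
addr_hi [1+:1] = (word>>1) & 0x1 = 0
ver [2+:1] = (word>>2) & 0x1 = 0
lvl [3+:1] = (word>>3) & 0x1 = 1
err [4+:2] = (word>>4) & 0x3 = 3
id [6+:2] = (word>>6) & 0x3 = 2  ←

2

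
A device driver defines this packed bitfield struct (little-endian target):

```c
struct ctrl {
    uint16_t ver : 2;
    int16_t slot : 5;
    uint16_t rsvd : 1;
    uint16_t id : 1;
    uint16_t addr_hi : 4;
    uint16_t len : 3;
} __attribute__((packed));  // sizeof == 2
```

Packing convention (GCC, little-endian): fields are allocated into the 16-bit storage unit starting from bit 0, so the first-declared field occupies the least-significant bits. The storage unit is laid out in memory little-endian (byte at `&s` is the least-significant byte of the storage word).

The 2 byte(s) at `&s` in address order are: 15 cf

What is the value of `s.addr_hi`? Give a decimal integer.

[0]=0x15 [1]=0xcf (little-endian) → word 0xcf15
ver:2 @ bit 0 → (0xcf15>>0)&0x3 = 0x1
slot:5 @ bit 2 → (0xcf15>>2)&0x1f = 0x5
rsvd:1 @ bit 7 → (0xcf15>>7)&0x1 = 0x0
id:1 @ bit 8 → (0xcf15>>8)&0x1 = 0x1
addr_hi:4 @ bit 9 → (0xcf15>>9)&0xf = 0x7  ←
len:3 @ bit 13 → (0xcf15>>13)&0x7 = 0x6

7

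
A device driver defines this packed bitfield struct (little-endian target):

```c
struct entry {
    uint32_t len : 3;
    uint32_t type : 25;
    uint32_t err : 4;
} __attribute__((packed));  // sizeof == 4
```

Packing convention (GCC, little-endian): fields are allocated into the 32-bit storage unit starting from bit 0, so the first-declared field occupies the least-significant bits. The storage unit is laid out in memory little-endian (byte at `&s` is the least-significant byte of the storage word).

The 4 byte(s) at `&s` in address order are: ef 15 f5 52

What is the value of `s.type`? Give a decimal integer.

[0]=0xef [1]=0x15 [2]=0xf5 [3]=0x52 (little-endian) → word 0x52f515ef
len:3 @ bit 0 → (0x52f515ef>>0)&0x7 = 0x7
type:25 @ bit 3 → (0x52f515ef>>3)&0x1ffffff = 0x5ea2bd  ←
err:4 @ bit 28 → (0x52f515ef>>28)&0xf = 0x5

6202045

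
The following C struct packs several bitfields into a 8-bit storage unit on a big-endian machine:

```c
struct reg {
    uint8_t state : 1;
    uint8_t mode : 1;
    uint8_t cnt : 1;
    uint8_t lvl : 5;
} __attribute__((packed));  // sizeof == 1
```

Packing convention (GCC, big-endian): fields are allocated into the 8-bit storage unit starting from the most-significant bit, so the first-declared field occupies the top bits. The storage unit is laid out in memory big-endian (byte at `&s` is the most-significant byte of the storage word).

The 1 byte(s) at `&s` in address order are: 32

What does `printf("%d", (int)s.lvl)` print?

18

[0]=0x32 (big-endian) → word 0x32
state:1 @ bit 7 → (0x32>>7)&0x1 = 0x0
mode:1 @ bit 6 → (0x32>>6)&0x1 = 0x0
cnt:1 @ bit 5 → (0x32>>5)&0x1 = 0x1
lvl:5 @ bit 0 → (0x32>>0)&0x1f = 0x12  ←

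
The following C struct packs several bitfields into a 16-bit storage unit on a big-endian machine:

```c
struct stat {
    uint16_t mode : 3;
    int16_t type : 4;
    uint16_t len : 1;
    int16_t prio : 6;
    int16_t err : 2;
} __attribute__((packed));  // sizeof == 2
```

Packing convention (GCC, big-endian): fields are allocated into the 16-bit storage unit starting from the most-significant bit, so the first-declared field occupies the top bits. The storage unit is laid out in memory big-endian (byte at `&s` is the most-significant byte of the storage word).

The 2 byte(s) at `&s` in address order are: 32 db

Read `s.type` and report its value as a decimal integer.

-7

[0]=0x32 [1]=0xdb (big-endian) → word 0x32db
mode:3 @ bit 13 → (0x32db>>13)&0x7 = 0x1
type:4 @ bit 9 → (0x32db>>9)&0xf = 0x9  ←
len:1 @ bit 8 → (0x32db>>8)&0x1 = 0x0
prio:6 @ bit 2 → (0x32db>>2)&0x3f = 0x36
err:2 @ bit 0 → (0x32db>>0)&0x3 = 0x3
type signed 4b, MSB=1: 9 - 16 = -7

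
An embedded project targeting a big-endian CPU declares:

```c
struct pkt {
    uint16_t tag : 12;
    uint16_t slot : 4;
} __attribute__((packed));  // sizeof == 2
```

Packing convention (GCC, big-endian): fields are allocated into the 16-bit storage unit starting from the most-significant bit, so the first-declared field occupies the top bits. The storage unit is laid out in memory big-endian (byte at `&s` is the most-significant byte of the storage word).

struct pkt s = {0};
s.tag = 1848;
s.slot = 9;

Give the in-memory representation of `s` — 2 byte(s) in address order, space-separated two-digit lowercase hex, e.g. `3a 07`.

tag:12 = 1848 → 0x738 << 4 → word 0x7380
slot:4 = 9 → 0x9 << 0 → word 0x7389
word = 0x7389 → big-endian bytes:
  [0]=0x73  [1]=0x89

73 89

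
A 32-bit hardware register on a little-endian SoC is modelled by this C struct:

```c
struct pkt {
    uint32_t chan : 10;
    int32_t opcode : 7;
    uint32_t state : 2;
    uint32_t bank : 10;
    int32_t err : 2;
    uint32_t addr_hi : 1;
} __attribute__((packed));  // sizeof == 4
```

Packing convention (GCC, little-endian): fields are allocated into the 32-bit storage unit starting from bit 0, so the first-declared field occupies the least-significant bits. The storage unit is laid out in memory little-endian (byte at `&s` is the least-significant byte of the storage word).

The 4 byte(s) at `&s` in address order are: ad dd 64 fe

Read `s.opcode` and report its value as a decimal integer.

55

[0]=0xad [1]=0xdd [2]=0x64 [3]=0xfe (little-endian) → word 0xfe64ddad
chan [0+:10] = (word>>0) & 0x3ff = 429
opcode [10+:7] = (word>>10) & 0x7f = 55  ←
state [17+:2] = (word>>17) & 0x3 = 2
bank [19+:10] = (word>>19) & 0x3ff = 972
err [29+:2] = (word>>29) & 0x3 = 3
addr_hi [31+:1] = (word>>31) & 0x1 = 1
opcode signed 7b, MSB=0: value = 55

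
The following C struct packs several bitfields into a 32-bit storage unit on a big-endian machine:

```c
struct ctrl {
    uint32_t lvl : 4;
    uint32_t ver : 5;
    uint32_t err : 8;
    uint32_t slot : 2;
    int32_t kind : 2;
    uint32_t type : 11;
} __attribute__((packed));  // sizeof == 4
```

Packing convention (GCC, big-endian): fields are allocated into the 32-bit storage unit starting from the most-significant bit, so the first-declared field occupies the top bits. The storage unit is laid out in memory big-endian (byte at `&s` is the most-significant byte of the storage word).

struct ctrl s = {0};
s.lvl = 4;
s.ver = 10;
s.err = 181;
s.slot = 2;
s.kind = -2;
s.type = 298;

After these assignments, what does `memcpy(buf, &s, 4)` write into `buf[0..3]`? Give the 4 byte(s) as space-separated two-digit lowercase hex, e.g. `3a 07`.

45 5a d1 2a

[28+:4] lvl=4 & 0xf = 0x4; word=0x40000000
[23+:5] ver=10 & 0x1f = 0xa; word=0x45000000
[15+:8] err=181 & 0xff = 0xb5; word=0x455a8000
[13+:2] slot=2 & 0x3 = 0x2; word=0x455ac000
[11+:2] kind=-2 & 0x3 = 0x2; word=0x455ad000
[0+:11] type=298 & 0x7ff = 0x12a; word=0x455ad12a
word = 0x455ad12a → big-endian bytes:
  [0]=0x45  [1]=0x5a  [2]=0xd1  [3]=0x2a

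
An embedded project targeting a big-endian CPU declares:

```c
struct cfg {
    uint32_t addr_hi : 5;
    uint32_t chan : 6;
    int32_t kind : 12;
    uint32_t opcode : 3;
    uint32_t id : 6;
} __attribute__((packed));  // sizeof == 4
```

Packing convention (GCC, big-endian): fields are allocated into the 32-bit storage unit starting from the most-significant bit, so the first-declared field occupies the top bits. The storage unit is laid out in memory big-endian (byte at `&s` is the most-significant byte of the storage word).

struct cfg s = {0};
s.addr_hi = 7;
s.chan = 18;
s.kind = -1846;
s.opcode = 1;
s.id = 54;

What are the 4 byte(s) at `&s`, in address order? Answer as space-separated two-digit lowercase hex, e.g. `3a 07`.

3a 51 94 76

[27+:5] addr_hi=7 & 0x1f = 0x7; word=0x38000000
[21+:6] chan=18 & 0x3f = 0x12; word=0x3a400000
[9+:12] kind=-1846 & 0xfff = 0x8ca; word=0x3a519400
[6+:3] opcode=1 & 0x7 = 0x1; word=0x3a519440
[0+:6] id=54 & 0x3f = 0x36; word=0x3a519476
word = 0x3a519476 → big-endian bytes:
  [0]=0x3a  [1]=0x51  [2]=0x94  [3]=0x76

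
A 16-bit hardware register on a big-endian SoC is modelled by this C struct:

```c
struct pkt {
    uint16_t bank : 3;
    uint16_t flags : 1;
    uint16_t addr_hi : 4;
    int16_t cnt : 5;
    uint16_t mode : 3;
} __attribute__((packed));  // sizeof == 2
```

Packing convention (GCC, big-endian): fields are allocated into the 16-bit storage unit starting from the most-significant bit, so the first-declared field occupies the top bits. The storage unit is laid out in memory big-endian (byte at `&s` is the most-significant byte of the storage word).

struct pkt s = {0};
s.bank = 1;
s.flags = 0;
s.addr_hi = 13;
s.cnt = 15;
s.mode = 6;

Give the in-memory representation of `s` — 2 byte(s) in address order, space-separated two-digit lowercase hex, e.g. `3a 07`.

2d 7e

bank (3b) val=1 bits=0x1 at bit 13: 0x2000
flags (1b) val=0 bits=0x0 at bit 12: 0x2000
addr_hi (4b) val=13 bits=0xd at bit 8: 0x2d00
cnt (5b) val=15 bits=0xf at bit 3: 0x2d78
mode (3b) val=6 bits=0x6 at bit 0: 0x2d7e
word = 0x2d7e → big-endian bytes:
  [0]=0x2d  [1]=0x7e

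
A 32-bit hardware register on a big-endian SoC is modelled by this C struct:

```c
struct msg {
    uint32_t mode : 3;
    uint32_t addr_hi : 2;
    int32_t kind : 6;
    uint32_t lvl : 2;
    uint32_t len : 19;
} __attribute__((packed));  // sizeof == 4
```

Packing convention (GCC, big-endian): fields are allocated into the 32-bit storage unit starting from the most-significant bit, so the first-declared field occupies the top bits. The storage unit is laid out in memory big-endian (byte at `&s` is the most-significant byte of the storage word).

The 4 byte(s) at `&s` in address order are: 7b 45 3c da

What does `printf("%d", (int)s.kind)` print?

[0]=0x7b [1]=0x45 [2]=0x3c [3]=0xda (big-endian) → word 0x7b453cda
mode:3 @ bit 29 → (0x7b453cda>>29)&0x7 = 0x3
addr_hi:2 @ bit 27 → (0x7b453cda>>27)&0x3 = 0x3
kind:6 @ bit 21 → (0x7b453cda>>21)&0x3f = 0x1a  ←
lvl:2 @ bit 19 → (0x7b453cda>>19)&0x3 = 0x0
len:19 @ bit 0 → (0x7b453cda>>0)&0x7ffff = 0x53cda
kind signed 6b, MSB=0: value = 26

26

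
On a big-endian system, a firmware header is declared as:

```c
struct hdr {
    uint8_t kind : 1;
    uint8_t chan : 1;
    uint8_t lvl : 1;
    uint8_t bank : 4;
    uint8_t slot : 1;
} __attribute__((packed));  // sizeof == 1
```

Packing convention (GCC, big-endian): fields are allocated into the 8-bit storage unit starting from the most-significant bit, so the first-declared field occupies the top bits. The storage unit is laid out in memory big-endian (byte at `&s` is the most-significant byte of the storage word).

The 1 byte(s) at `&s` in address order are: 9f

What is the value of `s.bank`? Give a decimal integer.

15

[0]=0x9f (big-endian) → word 0x9f
kind [7+:1] = (word>>7) & 0x1 = 1
chan [6+:1] = (word>>6) & 0x1 = 0
lvl [5+:1] = (word>>5) & 0x1 = 0
bank [1+:4] = (word>>1) & 0xf = 15  ←
slot [0+:1] = (word>>0) & 0x1 = 1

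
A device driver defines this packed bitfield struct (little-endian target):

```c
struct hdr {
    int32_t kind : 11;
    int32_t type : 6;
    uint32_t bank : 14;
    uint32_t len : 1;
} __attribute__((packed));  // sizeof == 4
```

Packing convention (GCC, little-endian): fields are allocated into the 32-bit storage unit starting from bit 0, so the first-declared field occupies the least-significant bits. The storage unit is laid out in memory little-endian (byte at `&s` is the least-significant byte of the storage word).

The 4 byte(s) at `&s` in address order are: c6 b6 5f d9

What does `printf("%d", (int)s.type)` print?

-10

[0]=0xc6 [1]=0xb6 [2]=0x5f [3]=0xd9 (little-endian) → word 0xd95fb6c6
kind:11 @ bit 0 → (0xd95fb6c6>>0)&0x7ff = 0x6c6
type:6 @ bit 11 → (0xd95fb6c6>>11)&0x3f = 0x36  ←
bank:14 @ bit 17 → (0xd95fb6c6>>17)&0x3fff = 0x2caf
len:1 @ bit 31 → (0xd95fb6c6>>31)&0x1 = 0x1
type signed 6b, MSB=1: 54 - 64 = -10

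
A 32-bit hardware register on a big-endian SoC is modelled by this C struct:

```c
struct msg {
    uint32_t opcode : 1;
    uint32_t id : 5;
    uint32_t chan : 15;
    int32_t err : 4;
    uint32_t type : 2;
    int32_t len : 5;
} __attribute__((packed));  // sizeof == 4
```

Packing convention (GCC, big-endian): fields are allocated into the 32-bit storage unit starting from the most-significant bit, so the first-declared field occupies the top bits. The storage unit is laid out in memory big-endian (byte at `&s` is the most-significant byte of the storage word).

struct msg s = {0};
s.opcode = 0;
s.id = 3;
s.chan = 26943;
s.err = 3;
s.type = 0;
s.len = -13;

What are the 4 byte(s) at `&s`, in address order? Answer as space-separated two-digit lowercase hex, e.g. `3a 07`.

0f 49 f9 93

opcode:1 = 0 → 0x0 << 31 → word 0x00000000
id:5 = 3 → 0x3 << 26 → word 0x0c000000
chan:15 = 26943 → 0x693f << 11 → word 0x0f49f800
err:4 = 3 → 0x3 << 7 → word 0x0f49f980
type:2 = 0 → 0x0 << 5 → word 0x0f49f980
len:5 = -13 → 0x13 << 0 → word 0x0f49f993
word = 0x0f49f993 → big-endian bytes:
  [0]=0x0f  [1]=0x49  [2]=0xf9  [3]=0x93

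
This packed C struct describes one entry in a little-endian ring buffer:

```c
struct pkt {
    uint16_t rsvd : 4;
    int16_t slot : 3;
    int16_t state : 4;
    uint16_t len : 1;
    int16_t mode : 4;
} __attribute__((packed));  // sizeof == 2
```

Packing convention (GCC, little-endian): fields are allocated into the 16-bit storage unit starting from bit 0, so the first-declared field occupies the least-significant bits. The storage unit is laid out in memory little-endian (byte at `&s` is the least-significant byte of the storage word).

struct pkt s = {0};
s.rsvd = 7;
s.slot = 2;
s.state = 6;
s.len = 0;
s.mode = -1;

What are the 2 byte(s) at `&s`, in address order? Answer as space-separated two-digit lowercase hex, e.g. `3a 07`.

[0+:4] rsvd=7 & 0xf = 0x7; word=0x0007
[4+:3] slot=2 & 0x7 = 0x2; word=0x0027
[7+:4] state=6 & 0xf = 0x6; word=0x0327
[11+:1] len=0 & 0x1 = 0x0; word=0x0327
[12+:4] mode=-1 & 0xf = 0xf; word=0xf327
word = 0xf327 → little-endian bytes:
  [0]=0x27  [1]=0xf3

27 f3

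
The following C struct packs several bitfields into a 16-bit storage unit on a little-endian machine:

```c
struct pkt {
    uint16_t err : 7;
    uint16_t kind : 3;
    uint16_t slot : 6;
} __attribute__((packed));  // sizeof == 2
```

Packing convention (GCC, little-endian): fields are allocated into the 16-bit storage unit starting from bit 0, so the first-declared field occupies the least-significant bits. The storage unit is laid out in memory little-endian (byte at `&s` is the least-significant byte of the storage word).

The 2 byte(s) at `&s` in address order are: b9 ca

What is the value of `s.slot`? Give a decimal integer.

[0]=0xb9 [1]=0xca (little-endian) → word 0xcab9
err:7 @ bit 0 → (0xcab9>>0)&0x7f = 0x39
kind:3 @ bit 7 → (0xcab9>>7)&0x7 = 0x5
slot:6 @ bit 10 → (0xcab9>>10)&0x3f = 0x32  ←

50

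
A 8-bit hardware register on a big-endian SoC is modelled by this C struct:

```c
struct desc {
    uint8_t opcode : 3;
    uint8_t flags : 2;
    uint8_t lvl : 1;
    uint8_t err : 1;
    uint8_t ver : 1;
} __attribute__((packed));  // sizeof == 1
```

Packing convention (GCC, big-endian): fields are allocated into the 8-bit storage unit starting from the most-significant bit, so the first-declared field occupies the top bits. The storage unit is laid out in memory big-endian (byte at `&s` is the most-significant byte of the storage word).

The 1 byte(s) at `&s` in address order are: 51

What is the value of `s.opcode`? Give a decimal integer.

2

[0]=0x51 (big-endian) → word 0x51
opcode:3 @ bit 5 → (0x51>>5)&0x7 = 0x2  ←
flags:2 @ bit 3 → (0x51>>3)&0x3 = 0x2
lvl:1 @ bit 2 → (0x51>>2)&0x1 = 0x0
err:1 @ bit 1 → (0x51>>1)&0x1 = 0x0
ver:1 @ bit 0 → (0x51>>0)&0x1 = 0x1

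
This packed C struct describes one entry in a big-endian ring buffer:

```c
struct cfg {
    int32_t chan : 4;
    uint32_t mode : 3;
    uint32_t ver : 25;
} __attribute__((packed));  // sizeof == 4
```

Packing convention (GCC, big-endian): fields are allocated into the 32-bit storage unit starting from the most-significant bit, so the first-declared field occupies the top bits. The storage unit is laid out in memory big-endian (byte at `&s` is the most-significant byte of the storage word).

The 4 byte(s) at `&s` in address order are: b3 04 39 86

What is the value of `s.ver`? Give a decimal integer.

[0]=0xb3 [1]=0x04 [2]=0x39 [3]=0x86 (big-endian) → word 0xb3043986
chan [28+:4] = (word>>28) & 0xf = 11
mode [25+:3] = (word>>25) & 0x7 = 1
ver [0+:25] = (word>>0) & 0x1ffffff = 17054086  ←

17054086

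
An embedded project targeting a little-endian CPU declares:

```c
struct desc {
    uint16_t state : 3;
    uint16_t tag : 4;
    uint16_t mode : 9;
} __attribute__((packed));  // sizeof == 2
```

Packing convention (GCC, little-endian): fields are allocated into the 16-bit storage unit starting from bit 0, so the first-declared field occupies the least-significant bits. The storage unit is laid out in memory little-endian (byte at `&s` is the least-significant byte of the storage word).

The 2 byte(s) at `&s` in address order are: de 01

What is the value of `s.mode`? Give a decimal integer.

3

[0]=0xde [1]=0x01 (little-endian) → word 0x01de
state:3 @ bit 0 → (0x01de>>0)&0x7 = 0x6
tag:4 @ bit 3 → (0x01de>>3)&0xf = 0xb
mode:9 @ bit 7 → (0x01de>>7)&0x1ff = 0x3  ←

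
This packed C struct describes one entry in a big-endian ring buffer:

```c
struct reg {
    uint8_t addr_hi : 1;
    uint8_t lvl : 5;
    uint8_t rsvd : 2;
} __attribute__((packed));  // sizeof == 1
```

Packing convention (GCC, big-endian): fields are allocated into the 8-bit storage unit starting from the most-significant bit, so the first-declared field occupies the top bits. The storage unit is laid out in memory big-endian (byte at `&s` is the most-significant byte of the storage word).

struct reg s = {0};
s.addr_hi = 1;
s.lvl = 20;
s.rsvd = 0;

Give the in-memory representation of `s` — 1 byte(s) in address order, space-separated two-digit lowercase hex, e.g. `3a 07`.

addr_hi:1 = 1 → 0x1 << 7 → word 0x80
lvl:5 = 20 → 0x14 << 2 → word 0xd0
rsvd:2 = 0 → 0x0 << 0 → word 0xd0
word = 0xd0 → big-endian bytes:
  [0]=0xd0

d0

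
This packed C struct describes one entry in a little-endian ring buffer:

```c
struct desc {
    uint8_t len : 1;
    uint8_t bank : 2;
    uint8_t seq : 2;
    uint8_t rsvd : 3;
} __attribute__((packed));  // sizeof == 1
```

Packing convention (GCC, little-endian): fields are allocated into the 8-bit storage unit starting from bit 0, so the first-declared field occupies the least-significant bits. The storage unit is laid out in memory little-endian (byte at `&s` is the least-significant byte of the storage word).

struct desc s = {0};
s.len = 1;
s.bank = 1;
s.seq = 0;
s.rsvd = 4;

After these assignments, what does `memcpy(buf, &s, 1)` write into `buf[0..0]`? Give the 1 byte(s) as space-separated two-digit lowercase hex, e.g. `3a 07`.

83

len:1 = 1 → 0x1 << 0 → word 0x01
bank:2 = 1 → 0x1 << 1 → word 0x03
seq:2 = 0 → 0x0 << 3 → word 0x03
rsvd:3 = 4 → 0x4 << 5 → word 0x83
word = 0x83 → little-endian bytes:
  [0]=0x83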